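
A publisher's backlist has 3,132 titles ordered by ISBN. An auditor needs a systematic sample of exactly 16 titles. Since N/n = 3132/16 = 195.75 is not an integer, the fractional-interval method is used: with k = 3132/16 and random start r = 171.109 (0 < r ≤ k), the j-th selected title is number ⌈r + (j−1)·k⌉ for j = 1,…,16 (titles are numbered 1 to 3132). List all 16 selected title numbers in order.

j=1: r + 0k = 171.109 → ⌈·⌉ = 172
j=2: r + 1k = 366.859 → ⌈·⌉ = 367
j=3: r + 2k = 562.609 → ⌈·⌉ = 563
j=4: r + 3k = 758.359 → ⌈·⌉ = 759
j=5: r + 4k = 954.109 → ⌈·⌉ = 955
j=6: r + 5k = 1149.859 → ⌈·⌉ = 1150
j=7: r + 6k = 1345.609 → ⌈·⌉ = 1346
j=8: r + 7k = 1541.359 → ⌈·⌉ = 1542
j=9: r + 8k = 1737.109 → ⌈·⌉ = 1738
j=10: r + 9k = 1932.859 → ⌈·⌉ = 1933
j=11: r + 10k = 2128.609 → ⌈·⌉ = 2129
j=12: r + 11k = 2324.359 → ⌈·⌉ = 2325
j=13: r + 12k = 2520.109 → ⌈·⌉ = 2521
j=14: r + 13k = 2715.859 → ⌈·⌉ = 2716
j=15: r + 14k = 2911.609 → ⌈·⌉ = 2912
j=16: r + 15k = 3107.359 → ⌈·⌉ = 3108

172, 367, 563, 759, 955, 1150, 1346, 1542, 1738, 1933, 2129, 2325, 2521, 2716, 2912, 3108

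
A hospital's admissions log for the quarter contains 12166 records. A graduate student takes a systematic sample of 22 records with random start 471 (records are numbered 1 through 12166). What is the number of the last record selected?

k = 12166/22 = 553
22nd selection = r + (22−1)·k = 471 + 21×553 = 471 + 11613 = 12084

12084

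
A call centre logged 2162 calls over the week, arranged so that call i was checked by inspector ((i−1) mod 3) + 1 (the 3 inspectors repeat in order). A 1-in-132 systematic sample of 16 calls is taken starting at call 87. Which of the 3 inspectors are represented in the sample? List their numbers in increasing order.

Consecutive selections differ by k = 132, so their inspector numbers differ by 132 mod 3 = 0.
gcd(132, 3) = 3, so the sample visits 3/3 = 1 distinct residues mod 3.
Start 87 is inspector 3; the inspectors hit are 3.

3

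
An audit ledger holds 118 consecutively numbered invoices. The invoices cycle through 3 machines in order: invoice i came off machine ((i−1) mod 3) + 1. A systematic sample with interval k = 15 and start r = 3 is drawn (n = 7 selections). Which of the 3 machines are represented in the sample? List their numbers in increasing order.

Consecutive selections differ by k = 15, so their machine numbers differ by 15 mod 3 = 0.
gcd(15, 3) = 3, so the sample visits 3/3 = 1 distinct residues mod 3.
Start 3 is machine 3; the machines hit are 3.

3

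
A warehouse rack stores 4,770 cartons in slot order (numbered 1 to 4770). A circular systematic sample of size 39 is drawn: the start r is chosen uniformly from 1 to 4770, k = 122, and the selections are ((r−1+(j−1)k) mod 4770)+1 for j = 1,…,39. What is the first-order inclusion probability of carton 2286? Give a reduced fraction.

For each position j, as r ranges over 1…4770 the j-th selection hits every carton exactly once, so carton 2286 is selected for exactly 39 of the 4770 starts.
Inclusion probability = 39/4770 = 13/1590.

13/1590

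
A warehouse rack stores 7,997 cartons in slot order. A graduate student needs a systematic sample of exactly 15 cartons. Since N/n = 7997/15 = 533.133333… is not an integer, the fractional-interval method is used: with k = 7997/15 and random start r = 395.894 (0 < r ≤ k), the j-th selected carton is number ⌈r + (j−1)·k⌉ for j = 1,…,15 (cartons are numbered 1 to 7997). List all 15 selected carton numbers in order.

j=1: r + 0k = 395.894 → ⌈·⌉ = 396
j=2: r + 1k = 929.027333… → ⌈·⌉ = 930
j=3: r + 2k = 1462.160666… → ⌈·⌉ = 1463
j=4: r + 3k = 1995.294 → ⌈·⌉ = 1996
j=5: r + 4k = 2528.427333… → ⌈·⌉ = 2529
j=6: r + 5k = 3061.560666… → ⌈·⌉ = 3062
j=7: r + 6k = 3594.694 → ⌈·⌉ = 3595
j=8: r + 7k = 4127.827333… → ⌈·⌉ = 4128
j=9: r + 8k = 4660.960666… → ⌈·⌉ = 4661
j=10: r + 9k = 5194.094 → ⌈·⌉ = 5195
j=11: r + 10k = 5727.227333… → ⌈·⌉ = 5728
j=12: r + 11k = 6260.360666… → ⌈·⌉ = 6261
j=13: r + 12k = 6793.494 → ⌈·⌉ = 6794
j=14: r + 13k = 7326.627333… → ⌈·⌉ = 7327
j=15: r + 14k = 7859.760666… → ⌈·⌉ = 7860

396, 930, 1463, 1996, 2529, 3062, 3595, 4128, 4661, 5195, 5728, 6261, 6794, 7327, 7860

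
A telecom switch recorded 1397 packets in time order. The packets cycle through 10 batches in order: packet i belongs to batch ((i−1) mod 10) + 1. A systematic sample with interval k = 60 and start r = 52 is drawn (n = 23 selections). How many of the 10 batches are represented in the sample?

1

Consecutive selections differ by k = 60, so their batch numbers differ by 60 mod 10 = 0.
gcd(60, 10) = 10, so the sample visits 10/10 = 1 distinct residues mod 10.
Start 52 is batch 2; the batches hit are 2.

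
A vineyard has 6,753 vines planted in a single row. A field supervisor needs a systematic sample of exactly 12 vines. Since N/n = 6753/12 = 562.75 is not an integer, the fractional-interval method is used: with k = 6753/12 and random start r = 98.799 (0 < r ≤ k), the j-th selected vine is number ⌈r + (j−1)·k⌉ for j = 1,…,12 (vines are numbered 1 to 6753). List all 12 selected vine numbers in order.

99, 662, 1225, 1788, 2350, 2913, 3476, 4039, 4601, 5164, 5727, 6290

j=1: r + 0k = 98.799 → ⌈·⌉ = 99
j=2: r + 1k = 661.549 → ⌈·⌉ = 662
j=3: r + 2k = 1224.299 → ⌈·⌉ = 1225
j=4: r + 3k = 1787.049 → ⌈·⌉ = 1788
j=5: r + 4k = 2349.799 → ⌈·⌉ = 2350
j=6: r + 5k = 2912.549 → ⌈·⌉ = 2913
j=7: r + 6k = 3475.299 → ⌈·⌉ = 3476
j=8: r + 7k = 4038.049 → ⌈·⌉ = 4039
j=9: r + 8k = 4600.799 → ⌈·⌉ = 4601
j=10: r + 9k = 5163.549 → ⌈·⌉ = 5164
j=11: r + 10k = 5726.299 → ⌈·⌉ = 5727
j=12: r + 11k = 6289.049 → ⌈·⌉ = 6290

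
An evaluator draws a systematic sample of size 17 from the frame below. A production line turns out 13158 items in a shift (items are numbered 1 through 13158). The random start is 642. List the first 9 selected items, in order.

642, 1416, 2190, 2964, 3738, 4512, 5286, 6060, 6834

k = N/n = 13158/17 = 774
item 1: 642
item 2: 642 + 774 = 1416
item 3: 1416 + 774 = 2190
item 4: 2190 + 774 = 2964
item 5: 2964 + 774 = 3738
item 6: 3738 + 774 = 4512
item 7: 4512 + 774 = 5286
item 8: 5286 + 774 = 6060
item 9: 6060 + 774 = 6834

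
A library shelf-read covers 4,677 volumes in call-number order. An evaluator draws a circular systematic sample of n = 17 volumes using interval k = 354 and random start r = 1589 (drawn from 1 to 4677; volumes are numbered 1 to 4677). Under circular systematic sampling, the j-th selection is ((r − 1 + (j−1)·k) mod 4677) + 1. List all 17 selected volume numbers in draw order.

1589, 1943, 2297, 2651, 3005, 3359, 3713, 4067, 4421, 98, 452, 806, 1160, 1514, 1868, 2222, 2576

Selection 1: 1589
Selection 2: 1589 + 354 = 1943
Selection 3: 1943 + 354 = 2297
Selection 4: 2297 + 354 = 2651
Selection 5: 2651 + 354 = 3005
Selection 6: 3005 + 354 = 3359
Selection 7: 3359 + 354 = 3713
Selection 8: 3713 + 354 = 4067
Selection 9: 4067 + 354 = 4421
Selection 10: 4421 + 354 = 4775 → 4775 − 4677 = 98
Selection 11: 98 + 354 = 452
Selection 12: 452 + 354 = 806
Selection 13: 806 + 354 = 1160
Selection 14: 1160 + 354 = 1514
Selection 15: 1514 + 354 = 1868
Selection 16: 1868 + 354 = 2222
Selection 17: 2222 + 354 = 2576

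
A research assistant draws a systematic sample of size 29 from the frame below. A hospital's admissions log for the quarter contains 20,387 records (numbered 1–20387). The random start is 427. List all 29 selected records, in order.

427, 1130, 1833, 2536, 3239, 3942, 4645, 5348, 6051, 6754, 7457, 8160, 8863, 9566, 10269, 10972, 11675, 12378, 13081, 13784, 14487, 15190, 15893, 16596, 17299, 18002, 18705, 19408, 20111

k = N/n = 20387/29 = 703
record 1: 427
record 2: 427 + 703 = 1130
record 3: 1130 + 703 = 1833
record 4: 1833 + 703 = 2536
record 5: 2536 + 703 = 3239
record 6: 3239 + 703 = 3942
record 7: 3942 + 703 = 4645
record 8: 4645 + 703 = 5348
record 9: 5348 + 703 = 6051
record 10: 6051 + 703 = 6754
record 11: 6754 + 703 = 7457
record 12: 7457 + 703 = 8160
record 13: 8160 + 703 = 8863
record 14: 8863 + 703 = 9566
record 15: 9566 + 703 = 10269
record 16: 10269 + 703 = 10972
record 17: 10972 + 703 = 11675
record 18: 11675 + 703 = 12378
record 19: 12378 + 703 = 13081
record 20: 13081 + 703 = 13784
record 21: 13784 + 703 = 14487
record 22: 14487 + 703 = 15190
record 23: 15190 + 703 = 15893
record 24: 15893 + 703 = 16596
record 25: 16596 + 703 = 17299
record 26: 17299 + 703 = 18002
record 27: 18002 + 703 = 18705
record 28: 18705 + 703 = 19408
record 29: 19408 + 703 = 20111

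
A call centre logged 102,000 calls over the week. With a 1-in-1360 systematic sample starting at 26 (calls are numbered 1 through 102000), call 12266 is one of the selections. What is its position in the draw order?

10

k = 1360
position = (12266 − 26)/1360 + 1 = 12240/1360 + 1 = 9 + 1 = 10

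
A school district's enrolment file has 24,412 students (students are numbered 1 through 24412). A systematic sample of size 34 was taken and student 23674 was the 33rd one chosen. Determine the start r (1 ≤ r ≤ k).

698

k = 24412/34 = 718
r = 23674 − (33−1)×718 = 23674 − 22976 = 698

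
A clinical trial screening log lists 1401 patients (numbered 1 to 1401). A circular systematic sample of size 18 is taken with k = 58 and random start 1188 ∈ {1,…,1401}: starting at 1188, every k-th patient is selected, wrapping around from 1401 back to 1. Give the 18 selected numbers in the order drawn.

1188, 1246, 1304, 1362, 19, 77, 135, 193, 251, 309, 367, 425, 483, 541, 599, 657, 715, 773

Selection 1: 1188
Selection 2: 1188 + 58 = 1246
Selection 3: 1246 + 58 = 1304
Selection 4: 1304 + 58 = 1362
Selection 5: 1362 + 58 = 1420 → 1420 − 1401 = 19
Selection 6: 19 + 58 = 77
Selection 7: 77 + 58 = 135
Selection 8: 135 + 58 = 193
Selection 9: 193 + 58 = 251
Selection 10: 251 + 58 = 309
Selection 11: 309 + 58 = 367
Selection 12: 367 + 58 = 425
Selection 13: 425 + 58 = 483
Selection 14: 483 + 58 = 541
Selection 15: 541 + 58 = 599
Selection 16: 599 + 58 = 657
Selection 17: 657 + 58 = 715
Selection 18: 715 + 58 = 773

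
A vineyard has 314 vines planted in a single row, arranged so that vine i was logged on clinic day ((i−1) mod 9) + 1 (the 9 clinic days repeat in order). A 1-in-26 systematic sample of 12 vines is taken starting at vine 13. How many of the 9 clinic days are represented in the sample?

9

Consecutive selections differ by k = 26, so their clinic day numbers differ by 26 mod 9 = 8.
gcd(26, 9) = 1, so the sample visits 9/1 = 9 distinct residues mod 9.
Start 13 is clinic day 4; the clinic days hit are 1, 2, 3, 4, 5, 6, 7, 8, 9.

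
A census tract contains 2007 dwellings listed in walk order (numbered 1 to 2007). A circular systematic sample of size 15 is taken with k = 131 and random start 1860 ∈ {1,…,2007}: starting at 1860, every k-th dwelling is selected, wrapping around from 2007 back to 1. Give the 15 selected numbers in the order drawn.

1860, 1991, 115, 246, 377, 508, 639, 770, 901, 1032, 1163, 1294, 1425, 1556, 1687

Selection 1: 1860
Selection 2: 1860 + 131 = 1991
Selection 3: 1991 + 131 = 2122 → 2122 − 2007 = 115
Selection 4: 115 + 131 = 246
Selection 5: 246 + 131 = 377
Selection 6: 377 + 131 = 508
Selection 7: 508 + 131 = 639
Selection 8: 639 + 131 = 770
Selection 9: 770 + 131 = 901
Selection 10: 901 + 131 = 1032
Selection 11: 1032 + 131 = 1163
Selection 12: 1163 + 131 = 1294
Selection 13: 1294 + 131 = 1425
Selection 14: 1425 + 131 = 1556
Selection 15: 1556 + 131 = 1687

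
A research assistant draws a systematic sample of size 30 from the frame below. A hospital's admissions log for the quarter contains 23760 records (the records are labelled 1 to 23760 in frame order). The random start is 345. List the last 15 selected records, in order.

12225, 13017, 13809, 14601, 15393, 16185, 16977, 17769, 18561, 19353, 20145, 20937, 21729, 22521, 23313

k = N/n = 23760/30 = 792
16th selection = 345 + 15×792 = 12225
17th: 12225 + 792 = 13017
18th: 13017 + 792 = 13809
19th: 13809 + 792 = 14601
20th: 14601 + 792 = 15393
21st: 15393 + 792 = 16185
22nd: 16185 + 792 = 16977
23rd: 16977 + 792 = 17769
24th: 17769 + 792 = 18561
25th: 18561 + 792 = 19353
26th: 19353 + 792 = 20145
27th: 20145 + 792 = 20937
28th: 20937 + 792 = 21729
29th: 21729 + 792 = 22521
30th: 22521 + 792 = 23313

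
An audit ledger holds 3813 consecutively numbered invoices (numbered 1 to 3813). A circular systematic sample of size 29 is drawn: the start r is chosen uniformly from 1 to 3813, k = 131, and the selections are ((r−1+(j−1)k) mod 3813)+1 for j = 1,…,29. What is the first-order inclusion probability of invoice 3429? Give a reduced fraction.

For each position j, as r ranges over 1…3813 the j-th selection hits every invoice exactly once, so invoice 3429 is selected for exactly 29 of the 3813 starts.
Inclusion probability = 29/3813.

29/3813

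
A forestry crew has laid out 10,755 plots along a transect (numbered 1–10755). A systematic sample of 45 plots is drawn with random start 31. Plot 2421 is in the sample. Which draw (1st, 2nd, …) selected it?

k = 10755/45 = 239
position = (2421 − 31)/239 + 1 = 2390/239 + 1 = 10 + 1 = 11

11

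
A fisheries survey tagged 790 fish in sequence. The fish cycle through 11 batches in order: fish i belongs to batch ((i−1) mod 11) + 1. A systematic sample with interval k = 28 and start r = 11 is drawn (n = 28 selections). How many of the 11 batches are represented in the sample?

11

Consecutive selections differ by k = 28, so their batch numbers differ by 28 mod 11 = 6.
gcd(28, 11) = 1, so the sample visits 11/1 = 11 distinct residues mod 11.
Start 11 is batch 11; the batches hit are 1, 2, 3, 4, 5, 6, 7, 8, 9, 10, 11.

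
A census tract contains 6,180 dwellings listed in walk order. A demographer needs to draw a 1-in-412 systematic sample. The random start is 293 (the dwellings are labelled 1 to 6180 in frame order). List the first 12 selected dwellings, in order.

293, 705, 1117, 1529, 1941, 2353, 2765, 3177, 3589, 4001, 4413, 4825

dwelling 1: 293
dwelling 2: 293 + 412 = 705
dwelling 3: 705 + 412 = 1117
dwelling 4: 1117 + 412 = 1529
dwelling 5: 1529 + 412 = 1941
dwelling 6: 1941 + 412 = 2353
dwelling 7: 2353 + 412 = 2765
dwelling 8: 2765 + 412 = 3177
dwelling 9: 3177 + 412 = 3589
dwelling 10: 3589 + 412 = 4001
dwelling 11: 4001 + 412 = 4413
dwelling 12: 4413 + 412 = 4825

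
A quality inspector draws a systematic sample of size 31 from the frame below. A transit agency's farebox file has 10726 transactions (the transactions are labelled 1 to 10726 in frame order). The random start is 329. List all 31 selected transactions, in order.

k = N/n = 10726/31 = 346
transaction 1: 329
transaction 2: 329 + 346 = 675
transaction 3: 675 + 346 = 1021
transaction 4: 1021 + 346 = 1367
transaction 5: 1367 + 346 = 1713
transaction 6: 1713 + 346 = 2059
transaction 7: 2059 + 346 = 2405
transaction 8: 2405 + 346 = 2751
transaction 9: 2751 + 346 = 3097
transaction 10: 3097 + 346 = 3443
transaction 11: 3443 + 346 = 3789
transaction 12: 3789 + 346 = 4135
transaction 13: 4135 + 346 = 4481
transaction 14: 4481 + 346 = 4827
transaction 15: 4827 + 346 = 5173
transaction 16: 5173 + 346 = 5519
transaction 17: 5519 + 346 = 5865
transaction 18: 5865 + 346 = 6211
transaction 19: 6211 + 346 = 6557
transaction 20: 6557 + 346 = 6903
transaction 21: 6903 + 346 = 7249
transaction 22: 7249 + 346 = 7595
transaction 23: 7595 + 346 = 7941
transaction 24: 7941 + 346 = 8287
transaction 25: 8287 + 346 = 8633
transaction 26: 8633 + 346 = 8979
transaction 27: 8979 + 346 = 9325
transaction 28: 9325 + 346 = 9671
transaction 29: 9671 + 346 = 10017
transaction 30: 10017 + 346 = 10363
transaction 31: 10363 + 346 = 10709

329, 675, 1021, 1367, 1713, 2059, 2405, 2751, 3097, 3443, 3789, 4135, 4481, 4827, 5173, 5519, 5865, 6211, 6557, 6903, 7249, 7595, 7941, 8287, 8633, 8979, 9325, 9671, 10017, 10363, 10709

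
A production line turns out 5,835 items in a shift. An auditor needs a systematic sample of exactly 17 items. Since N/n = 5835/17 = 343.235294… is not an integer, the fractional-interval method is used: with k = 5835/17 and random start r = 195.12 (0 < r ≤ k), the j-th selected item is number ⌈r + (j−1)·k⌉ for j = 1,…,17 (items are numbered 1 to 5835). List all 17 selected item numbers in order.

196, 539, 882, 1225, 1569, 1912, 2255, 2598, 2942, 3285, 3628, 3971, 4314, 4658, 5001, 5344, 5687

j=1: r + 0k = 195.12 → ⌈·⌉ = 196
j=2: r + 1k = 538.355294… → ⌈·⌉ = 539
j=3: r + 2k = 881.590588… → ⌈·⌉ = 882
j=4: r + 3k = 1224.825882… → ⌈·⌉ = 1225
j=5: r + 4k = 1568.061176… → ⌈·⌉ = 1569
j=6: r + 5k = 1911.296470… → ⌈·⌉ = 1912
j=7: r + 6k = 2254.531764… → ⌈·⌉ = 2255
j=8: r + 7k = 2597.767058… → ⌈·⌉ = 2598
j=9: r + 8k = 2941.002352… → ⌈·⌉ = 2942
j=10: r + 9k = 3284.237647… → ⌈·⌉ = 3285
j=11: r + 10k = 3627.472941… → ⌈·⌉ = 3628
j=12: r + 11k = 3970.708235… → ⌈·⌉ = 3971
j=13: r + 12k = 4313.943529… → ⌈·⌉ = 4314
j=14: r + 13k = 4657.178823… → ⌈·⌉ = 4658
j=15: r + 14k = 5000.414117… → ⌈·⌉ = 5001
j=16: r + 15k = 5343.649411… → ⌈·⌉ = 5344
j=17: r + 16k = 5686.884705… → ⌈·⌉ = 5687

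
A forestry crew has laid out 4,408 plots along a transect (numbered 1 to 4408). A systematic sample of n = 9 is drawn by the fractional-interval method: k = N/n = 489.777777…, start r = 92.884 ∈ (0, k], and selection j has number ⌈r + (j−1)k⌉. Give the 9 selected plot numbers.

93, 583, 1073, 1563, 2052, 2542, 3032, 3522, 4012

j=1: r + 0k = 92.884 → ⌈·⌉ = 93
j=2: r + 1k = 582.661777… → ⌈·⌉ = 583
j=3: r + 2k = 1072.439555… → ⌈·⌉ = 1073
j=4: r + 3k = 1562.217333… → ⌈·⌉ = 1563
j=5: r + 4k = 2051.995111… → ⌈·⌉ = 2052
j=6: r + 5k = 2541.772888… → ⌈·⌉ = 2542
j=7: r + 6k = 3031.550666… → ⌈·⌉ = 3032
j=8: r + 7k = 3521.328444… → ⌈·⌉ = 3522
j=9: r + 8k = 4011.106222… → ⌈·⌉ = 4012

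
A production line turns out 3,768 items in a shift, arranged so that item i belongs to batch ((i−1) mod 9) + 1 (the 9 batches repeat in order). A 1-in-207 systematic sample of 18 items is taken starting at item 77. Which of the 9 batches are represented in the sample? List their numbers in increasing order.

5

Consecutive selections differ by k = 207, so their batch numbers differ by 207 mod 9 = 0.
gcd(207, 9) = 9, so the sample visits 9/9 = 1 distinct residues mod 9.
Start 77 is batch 5; the batches hit are 5.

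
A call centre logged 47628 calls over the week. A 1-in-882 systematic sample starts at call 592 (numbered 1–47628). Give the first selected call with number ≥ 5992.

6766

k = 882
Steps past start: ⌈(5992 − 592)/882⌉ = ⌈5400/882⌉ = 7
Selected call: 592 + 7×882 = 6766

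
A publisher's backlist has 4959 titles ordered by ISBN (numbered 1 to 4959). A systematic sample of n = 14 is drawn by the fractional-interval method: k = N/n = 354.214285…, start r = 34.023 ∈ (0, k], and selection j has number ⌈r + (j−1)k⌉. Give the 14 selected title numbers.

j=1: r + 0k = 34.023 → ⌈·⌉ = 35
j=2: r + 1k = 388.237285… → ⌈·⌉ = 389
j=3: r + 2k = 742.451571… → ⌈·⌉ = 743
j=4: r + 3k = 1096.665857… → ⌈·⌉ = 1097
j=5: r + 4k = 1450.880142… → ⌈·⌉ = 1451
j=6: r + 5k = 1805.094428… → ⌈·⌉ = 1806
j=7: r + 6k = 2159.308714… → ⌈·⌉ = 2160
j=8: r + 7k = 2513.523 → ⌈·⌉ = 2514
j=9: r + 8k = 2867.737285… → ⌈·⌉ = 2868
j=10: r + 9k = 3221.951571… → ⌈·⌉ = 3222
j=11: r + 10k = 3576.165857… → ⌈·⌉ = 3577
j=12: r + 11k = 3930.380142… → ⌈·⌉ = 3931
j=13: r + 12k = 4284.594428… → ⌈·⌉ = 4285
j=14: r + 13k = 4638.808714… → ⌈·⌉ = 4639

35, 389, 743, 1097, 1451, 1806, 2160, 2514, 2868, 3222, 3577, 3931, 4285, 4639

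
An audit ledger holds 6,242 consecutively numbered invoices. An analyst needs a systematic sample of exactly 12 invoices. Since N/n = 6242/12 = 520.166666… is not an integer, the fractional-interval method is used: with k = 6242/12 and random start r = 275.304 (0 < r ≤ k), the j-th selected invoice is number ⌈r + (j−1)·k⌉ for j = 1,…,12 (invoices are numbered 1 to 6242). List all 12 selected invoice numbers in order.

j=1: r + 0k = 275.304 → ⌈·⌉ = 276
j=2: r + 1k = 795.470666… → ⌈·⌉ = 796
j=3: r + 2k = 1315.637333… → ⌈·⌉ = 1316
j=4: r + 3k = 1835.804 → ⌈·⌉ = 1836
j=5: r + 4k = 2355.970666… → ⌈·⌉ = 2356
j=6: r + 5k = 2876.137333… → ⌈·⌉ = 2877
j=7: r + 6k = 3396.304 → ⌈·⌉ = 3397
j=8: r + 7k = 3916.470666… → ⌈·⌉ = 3917
j=9: r + 8k = 4436.637333… → ⌈·⌉ = 4437
j=10: r + 9k = 4956.804 → ⌈·⌉ = 4957
j=11: r + 10k = 5476.970666… → ⌈·⌉ = 5477
j=12: r + 11k = 5997.137333… → ⌈·⌉ = 5998

276, 796, 1316, 1836, 2356, 2877, 3397, 3917, 4437, 4957, 5477, 5998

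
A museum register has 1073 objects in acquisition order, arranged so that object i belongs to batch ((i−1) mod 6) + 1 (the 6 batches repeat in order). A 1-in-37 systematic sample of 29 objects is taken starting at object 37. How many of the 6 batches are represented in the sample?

Consecutive selections differ by k = 37, so their batch numbers differ by 37 mod 6 = 1.
gcd(37, 6) = 1, so the sample visits 6/1 = 6 distinct residues mod 6.
Start 37 is batch 1; the batches hit are 1, 2, 3, 4, 5, 6.

6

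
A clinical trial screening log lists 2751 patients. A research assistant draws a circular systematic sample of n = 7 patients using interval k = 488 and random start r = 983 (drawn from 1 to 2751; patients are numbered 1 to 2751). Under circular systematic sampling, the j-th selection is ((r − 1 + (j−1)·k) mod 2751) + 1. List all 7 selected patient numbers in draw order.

Selection 1: 983
Selection 2: 983 + 488 = 1471
Selection 3: 1471 + 488 = 1959
Selection 4: 1959 + 488 = 2447
Selection 5: 2447 + 488 = 2935 → 2935 − 2751 = 184
Selection 6: 184 + 488 = 672
Selection 7: 672 + 488 = 1160

983, 1471, 1959, 2447, 184, 672, 1160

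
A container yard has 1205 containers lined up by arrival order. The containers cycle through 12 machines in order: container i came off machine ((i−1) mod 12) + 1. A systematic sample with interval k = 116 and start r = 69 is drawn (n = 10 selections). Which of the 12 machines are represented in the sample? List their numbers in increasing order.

Consecutive selections differ by k = 116, so their machine numbers differ by 116 mod 12 = 8.
gcd(116, 12) = 4, so the sample visits 12/4 = 3 distinct residues mod 12.
Start 69 is machine 9; the machines hit are 1, 5, 9.

1, 5, 9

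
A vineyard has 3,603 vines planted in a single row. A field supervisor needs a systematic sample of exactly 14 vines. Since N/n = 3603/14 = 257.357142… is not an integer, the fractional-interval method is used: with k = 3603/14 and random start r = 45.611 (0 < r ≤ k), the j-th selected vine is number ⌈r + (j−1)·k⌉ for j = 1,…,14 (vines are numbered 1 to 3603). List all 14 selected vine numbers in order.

j=1: r + 0k = 45.611 → ⌈·⌉ = 46
j=2: r + 1k = 302.968142… → ⌈·⌉ = 303
j=3: r + 2k = 560.325285… → ⌈·⌉ = 561
j=4: r + 3k = 817.682428… → ⌈·⌉ = 818
j=5: r + 4k = 1075.039571… → ⌈·⌉ = 1076
j=6: r + 5k = 1332.396714… → ⌈·⌉ = 1333
j=7: r + 6k = 1589.753857… → ⌈·⌉ = 1590
j=8: r + 7k = 1847.111 → ⌈·⌉ = 1848
j=9: r + 8k = 2104.468142… → ⌈·⌉ = 2105
j=10: r + 9k = 2361.825285… → ⌈·⌉ = 2362
j=11: r + 10k = 2619.182428… → ⌈·⌉ = 2620
j=12: r + 11k = 2876.539571… → ⌈·⌉ = 2877
j=13: r + 12k = 3133.896714… → ⌈·⌉ = 3134
j=14: r + 13k = 3391.253857… → ⌈·⌉ = 3392

46, 303, 561, 818, 1076, 1333, 1590, 1848, 2105, 2362, 2620, 2877, 3134, 3392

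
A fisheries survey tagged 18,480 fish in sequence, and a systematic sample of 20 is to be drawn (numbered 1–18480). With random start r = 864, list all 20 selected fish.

k = N/n = 18480/20 = 924
fish 1: 864
fish 2: 864 + 924 = 1788
fish 3: 1788 + 924 = 2712
fish 4: 2712 + 924 = 3636
fish 5: 3636 + 924 = 4560
fish 6: 4560 + 924 = 5484
fish 7: 5484 + 924 = 6408
fish 8: 6408 + 924 = 7332
fish 9: 7332 + 924 = 8256
fish 10: 8256 + 924 = 9180
fish 11: 9180 + 924 = 10104
fish 12: 10104 + 924 = 11028
fish 13: 11028 + 924 = 11952
fish 14: 11952 + 924 = 12876
fish 15: 12876 + 924 = 13800
fish 16: 13800 + 924 = 14724
fish 17: 14724 + 924 = 15648
fish 18: 15648 + 924 = 16572
fish 19: 16572 + 924 = 17496
fish 20: 17496 + 924 = 18420

864, 1788, 2712, 3636, 4560, 5484, 6408, 7332, 8256, 9180, 10104, 11028, 11952, 12876, 13800, 14724, 15648, 16572, 17496, 18420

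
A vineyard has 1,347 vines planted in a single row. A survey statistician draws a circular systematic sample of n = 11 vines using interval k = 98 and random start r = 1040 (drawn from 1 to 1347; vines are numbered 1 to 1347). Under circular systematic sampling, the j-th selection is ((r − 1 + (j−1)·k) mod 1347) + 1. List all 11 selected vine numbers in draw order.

Selection 1: 1040
Selection 2: 1040 + 98 = 1138
Selection 3: 1138 + 98 = 1236
Selection 4: 1236 + 98 = 1334
Selection 5: 1334 + 98 = 1432 → 1432 − 1347 = 85
Selection 6: 85 + 98 = 183
Selection 7: 183 + 98 = 281
Selection 8: 281 + 98 = 379
Selection 9: 379 + 98 = 477
Selection 10: 477 + 98 = 575
Selection 11: 575 + 98 = 673

1040, 1138, 1236, 1334, 85, 183, 281, 379, 477, 575, 673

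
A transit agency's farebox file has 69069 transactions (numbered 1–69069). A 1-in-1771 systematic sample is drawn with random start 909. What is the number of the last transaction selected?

k = 1771
39th selection = r + (39−1)·k = 909 + 38×1771 = 909 + 67298 = 68207

68207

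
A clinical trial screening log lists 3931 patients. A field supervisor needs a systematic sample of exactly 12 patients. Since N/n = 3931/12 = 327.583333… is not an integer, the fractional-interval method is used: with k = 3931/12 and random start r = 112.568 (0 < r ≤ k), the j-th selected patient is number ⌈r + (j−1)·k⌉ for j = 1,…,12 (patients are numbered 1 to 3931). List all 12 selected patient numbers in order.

j=1: r + 0k = 112.568 → ⌈·⌉ = 113
j=2: r + 1k = 440.151333… → ⌈·⌉ = 441
j=3: r + 2k = 767.734666… → ⌈·⌉ = 768
j=4: r + 3k = 1095.318 → ⌈·⌉ = 1096
j=5: r + 4k = 1422.901333… → ⌈·⌉ = 1423
j=6: r + 5k = 1750.484666… → ⌈·⌉ = 1751
j=7: r + 6k = 2078.068 → ⌈·⌉ = 2079
j=8: r + 7k = 2405.651333… → ⌈·⌉ = 2406
j=9: r + 8k = 2733.234666… → ⌈·⌉ = 2734
j=10: r + 9k = 3060.818 → ⌈·⌉ = 3061
j=11: r + 10k = 3388.401333… → ⌈·⌉ = 3389
j=12: r + 11k = 3715.984666… → ⌈·⌉ = 3716

113, 441, 768, 1096, 1423, 1751, 2079, 2406, 2734, 3061, 3389, 3716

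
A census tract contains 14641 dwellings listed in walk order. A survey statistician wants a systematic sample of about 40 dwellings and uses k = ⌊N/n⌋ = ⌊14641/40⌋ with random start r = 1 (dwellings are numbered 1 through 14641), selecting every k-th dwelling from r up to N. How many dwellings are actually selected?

41

k = ⌊14641/40⌋ = 366
Achieved size = ⌊(14641 − 1)/366⌋ + 1 = ⌊14640/366⌋ + 1 = 40 + 1 = 41
(last selection: 1 + 40×366 = 14641 ≤ 14641; next would be 15007 > 14641)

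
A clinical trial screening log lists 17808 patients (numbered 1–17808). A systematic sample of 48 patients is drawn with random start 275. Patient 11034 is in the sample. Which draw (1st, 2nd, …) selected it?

k = 17808/48 = 371
position = (11034 − 275)/371 + 1 = 10759/371 + 1 = 29 + 1 = 30

30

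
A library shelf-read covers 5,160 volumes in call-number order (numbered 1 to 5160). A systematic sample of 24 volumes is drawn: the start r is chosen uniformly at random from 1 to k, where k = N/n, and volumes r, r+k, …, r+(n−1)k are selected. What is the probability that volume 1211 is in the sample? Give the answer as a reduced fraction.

1/215

k = 5160/24 = 215.
Volume 1211 is selected iff r ≡ 1211 (mod 215); exactly one such r in {1,…,215}.
Inclusion probability = 1/215.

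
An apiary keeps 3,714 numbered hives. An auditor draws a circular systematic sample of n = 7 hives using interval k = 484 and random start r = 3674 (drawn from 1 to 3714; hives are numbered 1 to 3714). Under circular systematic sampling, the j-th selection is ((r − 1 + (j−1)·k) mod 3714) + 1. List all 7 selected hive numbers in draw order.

3674, 444, 928, 1412, 1896, 2380, 2864

Selection 1: 3674
Selection 2: 3674 + 484 = 4158 → 4158 − 3714 = 444
Selection 3: 444 + 484 = 928
Selection 4: 928 + 484 = 1412
Selection 5: 1412 + 484 = 1896
Selection 6: 1896 + 484 = 2380
Selection 7: 2380 + 484 = 2864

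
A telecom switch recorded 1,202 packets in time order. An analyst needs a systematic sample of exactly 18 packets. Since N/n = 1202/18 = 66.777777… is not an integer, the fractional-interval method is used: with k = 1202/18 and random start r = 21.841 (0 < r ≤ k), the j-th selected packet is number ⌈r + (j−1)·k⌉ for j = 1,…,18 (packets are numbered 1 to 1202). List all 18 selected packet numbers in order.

j=1: r + 0k = 21.841 → ⌈·⌉ = 22
j=2: r + 1k = 88.618777… → ⌈·⌉ = 89
j=3: r + 2k = 155.396555… → ⌈·⌉ = 156
j=4: r + 3k = 222.174333… → ⌈·⌉ = 223
j=5: r + 4k = 288.952111… → ⌈·⌉ = 289
j=6: r + 5k = 355.729888… → ⌈·⌉ = 356
j=7: r + 6k = 422.507666… → ⌈·⌉ = 423
j=8: r + 7k = 489.285444… → ⌈·⌉ = 490
j=9: r + 8k = 556.063222… → ⌈·⌉ = 557
j=10: r + 9k = 622.841 → ⌈·⌉ = 623
j=11: r + 10k = 689.618777… → ⌈·⌉ = 690
j=12: r + 11k = 756.396555… → ⌈·⌉ = 757
j=13: r + 12k = 823.174333… → ⌈·⌉ = 824
j=14: r + 13k = 889.952111… → ⌈·⌉ = 890
j=15: r + 14k = 956.729888… → ⌈·⌉ = 957
j=16: r + 15k = 1023.507666… → ⌈·⌉ = 1024
j=17: r + 16k = 1090.285444… → ⌈·⌉ = 1091
j=18: r + 17k = 1157.063222… → ⌈·⌉ = 1158

22, 89, 156, 223, 289, 356, 423, 490, 557, 623, 690, 757, 824, 890, 957, 1024, 1091, 1158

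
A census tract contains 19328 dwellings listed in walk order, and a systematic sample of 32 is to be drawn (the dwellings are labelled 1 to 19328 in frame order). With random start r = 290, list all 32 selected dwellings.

k = N/n = 19328/32 = 604
dwelling 1: 290
dwelling 2: 290 + 604 = 894
dwelling 3: 894 + 604 = 1498
dwelling 4: 1498 + 604 = 2102
dwelling 5: 2102 + 604 = 2706
dwelling 6: 2706 + 604 = 3310
dwelling 7: 3310 + 604 = 3914
dwelling 8: 3914 + 604 = 4518
dwelling 9: 4518 + 604 = 5122
dwelling 10: 5122 + 604 = 5726
dwelling 11: 5726 + 604 = 6330
dwelling 12: 6330 + 604 = 6934
dwelling 13: 6934 + 604 = 7538
dwelling 14: 7538 + 604 = 8142
dwelling 15: 8142 + 604 = 8746
dwelling 16: 8746 + 604 = 9350
dwelling 17: 9350 + 604 = 9954
dwelling 18: 9954 + 604 = 10558
dwelling 19: 10558 + 604 = 11162
dwelling 20: 11162 + 604 = 11766
dwelling 21: 11766 + 604 = 12370
dwelling 22: 12370 + 604 = 12974
dwelling 23: 12974 + 604 = 13578
dwelling 24: 13578 + 604 = 14182
dwelling 25: 14182 + 604 = 14786
dwelling 26: 14786 + 604 = 15390
dwelling 27: 15390 + 604 = 15994
dwelling 28: 15994 + 604 = 16598
dwelling 29: 16598 + 604 = 17202
dwelling 30: 17202 + 604 = 17806
dwelling 31: 17806 + 604 = 18410
dwelling 32: 18410 + 604 = 19014

290, 894, 1498, 2102, 2706, 3310, 3914, 4518, 5122, 5726, 6330, 6934, 7538, 8142, 8746, 9350, 9954, 10558, 11162, 11766, 12370, 12974, 13578, 14182, 14786, 15390, 15994, 16598, 17202, 17806, 18410, 19014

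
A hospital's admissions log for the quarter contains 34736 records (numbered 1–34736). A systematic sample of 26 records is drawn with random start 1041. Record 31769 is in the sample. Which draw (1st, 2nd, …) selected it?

k = 34736/26 = 1336
position = (31769 − 1041)/1336 + 1 = 30728/1336 + 1 = 23 + 1 = 24

24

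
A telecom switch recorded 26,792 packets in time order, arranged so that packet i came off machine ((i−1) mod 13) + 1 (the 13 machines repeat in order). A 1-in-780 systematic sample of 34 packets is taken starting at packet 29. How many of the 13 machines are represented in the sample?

1

Consecutive selections differ by k = 780, so their machine numbers differ by 780 mod 13 = 0.
gcd(780, 13) = 13, so the sample visits 13/13 = 1 distinct residues mod 13.
Start 29 is machine 3; the machines hit are 3.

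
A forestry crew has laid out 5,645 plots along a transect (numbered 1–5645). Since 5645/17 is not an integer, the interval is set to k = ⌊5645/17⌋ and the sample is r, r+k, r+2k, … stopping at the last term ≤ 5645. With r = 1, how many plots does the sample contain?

18

k = ⌊5645/17⌋ = 332
Achieved size = ⌊(5645 − 1)/332⌋ + 1 = ⌊5644/332⌋ + 1 = 17 + 1 = 18
(last selection: 1 + 17×332 = 5645 ≤ 5645; next would be 5977 > 5645)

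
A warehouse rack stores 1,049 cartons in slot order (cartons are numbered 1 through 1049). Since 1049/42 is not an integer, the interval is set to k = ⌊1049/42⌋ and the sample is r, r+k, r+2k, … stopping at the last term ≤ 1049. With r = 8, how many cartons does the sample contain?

k = ⌊1049/42⌋ = 24
Achieved size = ⌊(1049 − 8)/24⌋ + 1 = ⌊1041/24⌋ + 1 = 43 + 1 = 44
(last selection: 8 + 43×24 = 1040 ≤ 1049; next would be 1064 > 1049)

44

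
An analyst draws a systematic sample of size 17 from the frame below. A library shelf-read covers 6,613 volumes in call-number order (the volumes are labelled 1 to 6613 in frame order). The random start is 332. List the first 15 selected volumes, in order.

332, 721, 1110, 1499, 1888, 2277, 2666, 3055, 3444, 3833, 4222, 4611, 5000, 5389, 5778

k = N/n = 6613/17 = 389
volume 1: 332
volume 2: 332 + 389 = 721
volume 3: 721 + 389 = 1110
volume 4: 1110 + 389 = 1499
volume 5: 1499 + 389 = 1888
volume 6: 1888 + 389 = 2277
volume 7: 2277 + 389 = 2666
volume 8: 2666 + 389 = 3055
volume 9: 3055 + 389 = 3444
volume 10: 3444 + 389 = 3833
volume 11: 3833 + 389 = 4222
volume 12: 4222 + 389 = 4611
volume 13: 4611 + 389 = 5000
volume 14: 5000 + 389 = 5389
volume 15: 5389 + 389 = 5778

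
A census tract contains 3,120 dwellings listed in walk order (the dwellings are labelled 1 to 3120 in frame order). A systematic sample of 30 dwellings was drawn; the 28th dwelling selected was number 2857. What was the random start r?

49

k = 3120/30 = 104
r = 2857 − (28−1)×104 = 2857 − 2808 = 49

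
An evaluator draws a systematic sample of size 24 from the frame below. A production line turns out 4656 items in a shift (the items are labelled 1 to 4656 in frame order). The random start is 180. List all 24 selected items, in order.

180, 374, 568, 762, 956, 1150, 1344, 1538, 1732, 1926, 2120, 2314, 2508, 2702, 2896, 3090, 3284, 3478, 3672, 3866, 4060, 4254, 4448, 4642

k = N/n = 4656/24 = 194
item 1: 180
item 2: 180 + 194 = 374
item 3: 374 + 194 = 568
item 4: 568 + 194 = 762
item 5: 762 + 194 = 956
item 6: 956 + 194 = 1150
item 7: 1150 + 194 = 1344
item 8: 1344 + 194 = 1538
item 9: 1538 + 194 = 1732
item 10: 1732 + 194 = 1926
item 11: 1926 + 194 = 2120
item 12: 2120 + 194 = 2314
item 13: 2314 + 194 = 2508
item 14: 2508 + 194 = 2702
item 15: 2702 + 194 = 2896
item 16: 2896 + 194 = 3090
item 17: 3090 + 194 = 3284
item 18: 3284 + 194 = 3478
item 19: 3478 + 194 = 3672
item 20: 3672 + 194 = 3866
item 21: 3866 + 194 = 4060
item 22: 4060 + 194 = 4254
item 23: 4254 + 194 = 4448
item 24: 4448 + 194 = 4642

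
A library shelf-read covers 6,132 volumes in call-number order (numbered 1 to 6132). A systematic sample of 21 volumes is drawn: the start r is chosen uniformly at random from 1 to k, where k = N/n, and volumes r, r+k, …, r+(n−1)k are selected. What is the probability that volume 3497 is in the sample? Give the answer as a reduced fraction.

1/292

k = 6132/21 = 292.
Volume 3497 is selected iff r ≡ 3497 (mod 292); exactly one such r in {1,…,292}.
Inclusion probability = 1/292.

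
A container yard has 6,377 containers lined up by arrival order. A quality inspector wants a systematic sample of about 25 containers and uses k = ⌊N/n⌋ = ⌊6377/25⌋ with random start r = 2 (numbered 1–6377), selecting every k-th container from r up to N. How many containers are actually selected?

26

k = ⌊6377/25⌋ = 255
Achieved size = ⌊(6377 − 2)/255⌋ + 1 = ⌊6375/255⌋ + 1 = 25 + 1 = 26
(last selection: 2 + 25×255 = 6377 ≤ 6377; next would be 6632 > 6377)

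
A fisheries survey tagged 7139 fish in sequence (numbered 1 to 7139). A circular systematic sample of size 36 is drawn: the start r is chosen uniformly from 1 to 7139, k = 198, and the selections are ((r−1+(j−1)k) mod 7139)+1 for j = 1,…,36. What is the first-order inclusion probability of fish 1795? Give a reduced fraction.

For each position j, as r ranges over 1…7139 the j-th selection hits every fish exactly once, so fish 1795 is selected for exactly 36 of the 7139 starts.
Inclusion probability = 36/7139.

36/7139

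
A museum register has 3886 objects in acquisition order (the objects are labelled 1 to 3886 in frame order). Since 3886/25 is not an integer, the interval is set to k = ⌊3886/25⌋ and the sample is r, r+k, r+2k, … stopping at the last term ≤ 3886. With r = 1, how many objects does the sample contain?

26

k = ⌊3886/25⌋ = 155
Achieved size = ⌊(3886 − 1)/155⌋ + 1 = ⌊3885/155⌋ + 1 = 25 + 1 = 26
(last selection: 1 + 25×155 = 3876 ≤ 3886; next would be 4031 > 3886)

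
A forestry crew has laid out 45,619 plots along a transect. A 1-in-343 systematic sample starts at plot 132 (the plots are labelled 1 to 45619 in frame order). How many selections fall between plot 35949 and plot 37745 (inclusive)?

k = 343
First selection ≥ 35949: 132 + ⌈(35949−132)/343⌉·343 = 132 + 105×343 = 36147
Last selection ≤ 37745: 132 + ⌊(37745−132)/343⌋·343 = 132 + 109×343 = 37519
Count = 109 − 105 + 1 = 5

5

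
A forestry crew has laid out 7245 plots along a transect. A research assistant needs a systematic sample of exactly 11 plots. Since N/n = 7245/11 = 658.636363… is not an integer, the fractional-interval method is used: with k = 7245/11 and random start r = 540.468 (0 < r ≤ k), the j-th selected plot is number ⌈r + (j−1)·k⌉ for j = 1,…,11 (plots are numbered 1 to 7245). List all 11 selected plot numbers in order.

j=1: r + 0k = 540.468 → ⌈·⌉ = 541
j=2: r + 1k = 1199.104363… → ⌈·⌉ = 1200
j=3: r + 2k = 1857.740727… → ⌈·⌉ = 1858
j=4: r + 3k = 2516.377090… → ⌈·⌉ = 2517
j=5: r + 4k = 3175.013454… → ⌈·⌉ = 3176
j=6: r + 5k = 3833.649818… → ⌈·⌉ = 3834
j=7: r + 6k = 4492.286181… → ⌈·⌉ = 4493
j=8: r + 7k = 5150.922545… → ⌈·⌉ = 5151
j=9: r + 8k = 5809.558909… → ⌈·⌉ = 5810
j=10: r + 9k = 6468.195272… → ⌈·⌉ = 6469
j=11: r + 10k = 7126.831636… → ⌈·⌉ = 7127

541, 1200, 1858, 2517, 3176, 3834, 4493, 5151, 5810, 6469, 7127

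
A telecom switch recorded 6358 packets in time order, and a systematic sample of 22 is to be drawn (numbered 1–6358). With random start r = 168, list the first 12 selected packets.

168, 457, 746, 1035, 1324, 1613, 1902, 2191, 2480, 2769, 3058, 3347

k = N/n = 6358/22 = 289
packet 1: 168
packet 2: 168 + 289 = 457
packet 3: 457 + 289 = 746
packet 4: 746 + 289 = 1035
packet 5: 1035 + 289 = 1324
packet 6: 1324 + 289 = 1613
packet 7: 1613 + 289 = 1902
packet 8: 1902 + 289 = 2191
packet 9: 2191 + 289 = 2480
packet 10: 2480 + 289 = 2769
packet 11: 2769 + 289 = 3058
packet 12: 3058 + 289 = 3347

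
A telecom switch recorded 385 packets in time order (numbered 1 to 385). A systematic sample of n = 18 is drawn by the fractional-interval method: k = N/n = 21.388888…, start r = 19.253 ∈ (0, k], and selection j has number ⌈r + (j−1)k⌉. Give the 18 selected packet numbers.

20, 41, 63, 84, 105, 127, 148, 169, 191, 212, 234, 255, 276, 298, 319, 341, 362, 383

j=1: r + 0k = 19.253 → ⌈·⌉ = 20
j=2: r + 1k = 40.641888… → ⌈·⌉ = 41
j=3: r + 2k = 62.030777… → ⌈·⌉ = 63
j=4: r + 3k = 83.419666… → ⌈·⌉ = 84
j=5: r + 4k = 104.808555… → ⌈·⌉ = 105
j=6: r + 5k = 126.197444… → ⌈·⌉ = 127
j=7: r + 6k = 147.586333… → ⌈·⌉ = 148
j=8: r + 7k = 168.975222… → ⌈·⌉ = 169
j=9: r + 8k = 190.364111… → ⌈·⌉ = 191
j=10: r + 9k = 211.753 → ⌈·⌉ = 212
j=11: r + 10k = 233.141888… → ⌈·⌉ = 234
j=12: r + 11k = 254.530777… → ⌈·⌉ = 255
j=13: r + 12k = 275.919666… → ⌈·⌉ = 276
j=14: r + 13k = 297.308555… → ⌈·⌉ = 298
j=15: r + 14k = 318.697444… → ⌈·⌉ = 319
j=16: r + 15k = 340.086333… → ⌈·⌉ = 341
j=17: r + 16k = 361.475222… → ⌈·⌉ = 362
j=18: r + 17k = 382.864111… → ⌈·⌉ = 383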